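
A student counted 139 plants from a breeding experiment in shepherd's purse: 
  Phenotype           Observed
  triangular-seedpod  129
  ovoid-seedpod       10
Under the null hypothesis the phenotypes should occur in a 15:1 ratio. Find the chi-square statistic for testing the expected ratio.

0.212

The 15:1 ratio has 16 parts, so with N = 139 the expected counts are:
  triangular-seedpod: 139 × 15/16 = 130.3125
  ovoid-seedpod: 139 × 1/16 = 8.6875
χ² = Σ (O − E)² / E
  triangular-seedpod: (129 − 130.3125)² / 130.3125 = 0.0132
  ovoid-seedpod: (10 − 8.6875)² / 8.6875 = 0.1983
χ² = 0.0132 + 0.1983 = 0.2115 ≈ 0.212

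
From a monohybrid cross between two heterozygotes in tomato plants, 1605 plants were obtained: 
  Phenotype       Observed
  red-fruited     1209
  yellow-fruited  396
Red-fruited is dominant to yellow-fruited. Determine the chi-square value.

For a monohybrid cross between heterozygotes with complete dominance, the expected phenotypic ratio is 3:1.
Expected counts for N = 1605 under a 3:1 ratio (total parts = 4):
  red-fruited: 1605 × 3/4 = 1203.75
  yellow-fruited: 1605 × 1/4 = 401.25
χ² = Σ (O − E)² / E
  red-fruited: (1209 − 1203.75)² / 1203.75 = 0.0229
  yellow-fruited: (396 − 401.25)² / 401.25 = 0.0687
χ² = 0.0229 + 0.0687 = 0.0916 ≈ 0.092

0.092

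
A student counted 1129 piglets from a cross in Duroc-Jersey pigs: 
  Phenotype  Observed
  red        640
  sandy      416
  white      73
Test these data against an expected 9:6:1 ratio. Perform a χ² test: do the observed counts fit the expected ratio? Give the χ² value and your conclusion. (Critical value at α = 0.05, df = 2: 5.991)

0.251; consistent

Under the 9:6:1 hypothesis (Σ ratio = 16, N = 1129):
  red: 1129 × 9/16 = 635.0625
  sandy: 1129 × 6/16 = 423.375
  white: 1129 × 1/16 = 70.5625
χ² = Σ (O − E)² / E
  red: (640 − 635.0625)² / 635.0625 = 0.0384
  sandy: (416 − 423.375)² / 423.375 = 0.1285
  white: (73 − 70.5625)² / 70.5625 = 0.0842
χ² = 0.0384 + 0.1285 + 0.0842 = 0.2511 ≈ 0.251
Degrees of freedom = 3 − 1 = 2; critical value at α = 0.05 is 5.991.
Since 0.251 < 5.991, we fail to reject the null hypothesis — the data are consistent with the 9:6:1 ratio.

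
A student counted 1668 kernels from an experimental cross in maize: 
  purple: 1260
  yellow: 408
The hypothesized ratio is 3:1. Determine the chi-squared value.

Total ratio parts = 4. Expected numbers out of 1668:
  purple: 1668 × 3/4 = 1251
  yellow: 1668 × 1/4 = 417
χ² = Σ (O − E)² / E
  purple: (1260 − 1251)² / 1251 = 0.0647
  yellow: (408 − 417)² / 417 = 0.1942
χ² = 0.0647 + 0.1942 = 0.2589 ≈ 0.259

0.259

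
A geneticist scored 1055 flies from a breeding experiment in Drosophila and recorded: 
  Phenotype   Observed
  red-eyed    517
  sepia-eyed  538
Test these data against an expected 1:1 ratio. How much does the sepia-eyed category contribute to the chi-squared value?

Total ratio parts = 2. Expected numbers out of 1055:
  red-eyed: 1055 × 1/2 = 527.5
  sepia-eyed: 1055 × 1/2 = 527.5
Contribution of sepia-eyed: (538 − 527.5)² / 527.5 = 0.2090

0.209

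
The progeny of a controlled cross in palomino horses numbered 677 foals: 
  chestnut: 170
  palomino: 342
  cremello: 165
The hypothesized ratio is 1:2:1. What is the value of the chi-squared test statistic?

The 1:2:1 ratio has 4 parts, so with N = 677 the expected counts are:
  chestnut: 677 × 1/4 = 169.25
  palomino: 677 × 2/4 = 338.5
  cremello: 677 × 1/4 = 169.25
χ² = Σ (O − E)² / E
  chestnut: (170 − 169.25)² / 169.25 = 0.0033
  palomino: (342 − 338.5)² / 338.5 = 0.0362
  cremello: (165 − 169.25)² / 169.25 = 0.1067
χ² = 0.0033 + 0.0362 + 0.1067 = 0.1462 ≈ 0.146

0.146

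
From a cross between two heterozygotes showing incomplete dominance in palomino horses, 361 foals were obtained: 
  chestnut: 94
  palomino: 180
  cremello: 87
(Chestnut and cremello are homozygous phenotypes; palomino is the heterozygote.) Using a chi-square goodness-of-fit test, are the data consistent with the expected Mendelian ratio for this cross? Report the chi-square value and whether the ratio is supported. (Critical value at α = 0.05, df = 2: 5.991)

With incomplete dominance, a heterozygote × heterozygote cross gives a 1:2:1 phenotypic ratio.
Under the 1:2:1 hypothesis (Σ ratio = 4, N = 361):
  chestnut: 361 × 1/4 = 90.25
  palomino: 361 × 2/4 = 180.5
  cremello: 361 × 1/4 = 90.25
χ² = Σ (O − E)² / E
  chestnut: (94 − 90.25)² / 90.25 = 0.1558
  palomino: (180 − 180.5)² / 180.5 = 0.0014
  cremello: (87 − 90.25)² / 90.25 = 0.1170
χ² = 0.1558 + 0.0014 + 0.1170 = 0.2742 ≈ 0.274
Degrees of freedom = 3 − 1 = 2; critical value at α = 0.05 is 5.991.
Since 0.274 < 5.991, we fail to reject the null hypothesis — the data are consistent with the 1:2:1 ratio.

0.274; consistent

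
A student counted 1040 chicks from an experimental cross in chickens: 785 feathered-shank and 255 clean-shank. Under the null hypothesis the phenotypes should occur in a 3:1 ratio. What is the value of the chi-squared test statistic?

Expected counts for N = 1040 under a 3:1 ratio (total parts = 4):
  feathered-shank: 1040 × 3/4 = 780
  clean-shank: 1040 × 1/4 = 260
χ² = Σ (O − E)² / E
  feathered-shank: (785 − 780)² / 780 = 0.0321
  clean-shank: (255 − 260)² / 260 = 0.0962
χ² = 0.0321 + 0.0962 = 0.1283 ≈ 0.128

0.128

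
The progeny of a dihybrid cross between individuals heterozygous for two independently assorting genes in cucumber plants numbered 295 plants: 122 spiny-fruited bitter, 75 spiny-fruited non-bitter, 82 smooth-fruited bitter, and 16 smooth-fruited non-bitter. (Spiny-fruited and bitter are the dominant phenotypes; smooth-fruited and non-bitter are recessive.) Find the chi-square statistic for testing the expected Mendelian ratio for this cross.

31.840

A dihybrid F₂ with independent assortment and complete dominance at both loci gives a 9:3:3:1 phenotypic ratio.
Total ratio parts = 16. Expected numbers out of 295:
  spiny-fruited bitter: 295 × 9/16 = 165.9375
  spiny-fruited non-bitter: 295 × 3/16 = 55.3125
  smooth-fruited bitter: 295 × 3/16 = 55.3125
  smooth-fruited non-bitter: 295 × 1/16 = 18.4375
χ² = Σ (O − E)² / E
  spiny-fruited bitter: (122 − 165.9375)² / 165.9375 = 11.6339
  spiny-fruited non-bitter: (75 − 55.3125)² / 55.3125 = 7.0074
  smooth-fruited bitter: (82 − 55.3125)² / 55.3125 = 12.8763
  smooth-fruited non-bitter: (16 − 18.4375)² / 18.4375 = 0.3222
χ² = 11.6339 + 7.0074 + 12.8763 + 0.3222 = 31.8398 ≈ 31.840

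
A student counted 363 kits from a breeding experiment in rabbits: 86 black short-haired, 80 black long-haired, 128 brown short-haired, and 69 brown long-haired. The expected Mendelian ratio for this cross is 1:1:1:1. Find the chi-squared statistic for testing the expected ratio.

The 1:1:1:1 ratio has 4 parts, so with N = 363 the expected counts are:
  black short-haired: 363 × 1/4 = 90.75
  black long-haired: 363 × 1/4 = 90.75
  brown short-haired: 363 × 1/4 = 90.75
  brown long-haired: 363 × 1/4 = 90.75
χ² = Σ (O − E)² / E
  black short-haired: (86 − 90.75)² / 90.75 = 0.2486
  black long-haired: (80 − 90.75)² / 90.75 = 1.2734
  brown short-haired: (128 − 90.75)² / 90.75 = 15.2899
  brown long-haired: (69 − 90.75)² / 90.75 = 5.2128
χ² = 0.2486 + 1.2734 + 15.2899 + 5.2128 = 22.0247 ≈ 22.025

22.025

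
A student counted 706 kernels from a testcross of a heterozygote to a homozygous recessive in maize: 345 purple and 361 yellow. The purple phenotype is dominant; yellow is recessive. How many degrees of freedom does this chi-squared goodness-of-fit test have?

A testcross of a heterozygote (Aa × aa) gives a 1:1 phenotypic ratio.
A goodness-of-fit test with 2 phenotype classes has df = 2 − 1 = 1.

1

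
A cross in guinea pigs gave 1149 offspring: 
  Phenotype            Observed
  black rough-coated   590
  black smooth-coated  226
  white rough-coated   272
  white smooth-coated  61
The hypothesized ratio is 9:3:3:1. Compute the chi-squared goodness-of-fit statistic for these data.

21.903

Expected counts for N = 1149 under a 9:3:3:1 ratio (total parts = 16):
  black rough-coated: 1149 × 9/16 = 646.3125
  black smooth-coated: 1149 × 3/16 = 215.4375
  white rough-coated: 1149 × 3/16 = 215.4375
  white smooth-coated: 1149 × 1/16 = 71.8125
χ² = Σ (O − E)² / E
  black rough-coated: (590 − 646.3125)² / 646.3125 = 4.9064
  black smooth-coated: (226 − 215.4375)² / 215.4375 = 0.5179
  white rough-coated: (272 − 215.4375)² / 215.4375 = 14.8503
  white smooth-coated: (61 − 71.8125)² / 71.8125 = 1.6280
χ² = 4.9064 + 0.5179 + 14.8503 + 1.6280 = 21.9026 ≈ 21.903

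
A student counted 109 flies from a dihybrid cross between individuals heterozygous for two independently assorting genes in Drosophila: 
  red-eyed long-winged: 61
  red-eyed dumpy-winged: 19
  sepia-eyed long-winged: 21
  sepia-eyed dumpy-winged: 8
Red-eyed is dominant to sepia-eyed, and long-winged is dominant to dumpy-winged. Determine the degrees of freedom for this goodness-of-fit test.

3

A dihybrid F₂ with independent assortment and complete dominance at both loci gives a 9:3:3:1 phenotypic ratio.
A goodness-of-fit test with 4 phenotype classes has df = 4 − 1 = 3.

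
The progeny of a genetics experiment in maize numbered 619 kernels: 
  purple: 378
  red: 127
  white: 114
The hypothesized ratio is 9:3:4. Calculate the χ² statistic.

Expected counts for N = 619 under a 9:3:4 ratio (total parts = 16):
  purple: 619 × 9/16 = 348.1875
  red: 619 × 3/16 = 116.0625
  white: 619 × 4/16 = 154.75
χ² = Σ (O − E)² / E
  purple: (378 − 348.1875)² / 348.1875 = 2.5526
  red: (127 − 116.0625)² / 116.0625 = 1.0307
  white: (114 − 154.75)² / 154.75 = 10.7306
χ² = 2.5526 + 1.0307 + 10.7306 = 14.3139 ≈ 14.314

14.314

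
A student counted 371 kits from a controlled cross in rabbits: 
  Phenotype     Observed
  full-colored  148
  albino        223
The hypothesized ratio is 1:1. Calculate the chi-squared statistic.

Total ratio parts = 2. Expected numbers out of 371:
  full-colored: 371 × 1/2 = 185.5
  albino: 371 × 1/2 = 185.5
χ² = Σ (O − E)² / E
  full-colored: (148 − 185.5)² / 185.5 = 7.5809
  albino: (223 − 185.5)² / 185.5 = 7.5809
χ² = 7.5809 + 7.5809 = 15.1618 ≈ 15.162

15.162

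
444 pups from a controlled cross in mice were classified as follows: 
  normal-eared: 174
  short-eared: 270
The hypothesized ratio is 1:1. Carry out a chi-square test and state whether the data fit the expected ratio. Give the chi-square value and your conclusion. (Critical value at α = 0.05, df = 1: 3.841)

20.757; not consistent

Expected counts for N = 444 under a 1:1 ratio (total parts = 2):
  normal-eared: 444 × 1/2 = 222
  short-eared: 444 × 1/2 = 222
χ² = Σ (O − E)² / E
  normal-eared: (174 − 222)² / 222 = 10.3784
  short-eared: (270 − 222)² / 222 = 10.3784
χ² = 10.3784 + 10.3784 = 20.7568 ≈ 20.757
Degrees of freedom = 2 − 1 = 1; critical value at α = 0.05 is 3.841.
Since 20.757 > 3.841, we reject the null hypothesis — the data do not fit the 1:1 ratio.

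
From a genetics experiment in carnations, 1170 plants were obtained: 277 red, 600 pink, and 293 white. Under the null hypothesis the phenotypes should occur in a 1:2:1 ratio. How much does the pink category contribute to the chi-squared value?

Expected counts for N = 1170 under a 1:2:1 ratio (total parts = 4):
  red: 1170 × 1/4 = 292.5
  pink: 1170 × 2/4 = 585
  white: 1170 × 1/4 = 292.5
Contribution of pink: (600 − 585)² / 585 = 0.3846

0.385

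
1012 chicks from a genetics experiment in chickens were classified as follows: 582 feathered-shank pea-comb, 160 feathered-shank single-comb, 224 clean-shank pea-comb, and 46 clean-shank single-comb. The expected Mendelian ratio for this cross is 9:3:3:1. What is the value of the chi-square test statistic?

15.837

Expected counts for N = 1012 under a 9:3:3:1 ratio (total parts = 16):
  feathered-shank pea-comb: 1012 × 9/16 = 569.25
  feathered-shank single-comb: 1012 × 3/16 = 189.75
  clean-shank pea-comb: 1012 × 3/16 = 189.75
  clean-shank single-comb: 1012 × 1/16 = 63.25
χ² = Σ (O − E)² / E
  feathered-shank pea-comb: (582 − 569.25)² / 569.25 = 0.2856
  feathered-shank single-comb: (160 − 189.75)² / 189.75 = 4.6644
  clean-shank pea-comb: (224 − 189.75)² / 189.75 = 6.1821
  clean-shank single-comb: (46 − 63.25)² / 63.25 = 4.7045
χ² = 0.2856 + 4.6644 + 6.1821 + 4.7045 = 15.8366 ≈ 15.837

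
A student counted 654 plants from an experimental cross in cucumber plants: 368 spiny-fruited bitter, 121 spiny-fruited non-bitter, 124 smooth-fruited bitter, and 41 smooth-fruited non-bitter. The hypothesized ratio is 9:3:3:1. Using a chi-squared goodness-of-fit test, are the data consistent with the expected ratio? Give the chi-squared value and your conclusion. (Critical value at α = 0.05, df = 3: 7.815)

0.037; consistent

The 9:3:3:1 ratio has 16 parts, so with N = 654 the expected counts are:
  spiny-fruited bitter: 654 × 9/16 = 367.875
  spiny-fruited non-bitter: 654 × 3/16 = 122.625
  smooth-fruited bitter: 654 × 3/16 = 122.625
  smooth-fruited non-bitter: 654 × 1/16 = 40.875
χ² = Σ (O − E)² / E
  spiny-fruited bitter: (368 − 367.875)² / 367.875 = 0.0000
  spiny-fruited non-bitter: (121 − 122.625)² / 122.625 = 0.0215
  smooth-fruited bitter: (124 − 122.625)² / 122.625 = 0.0154
  smooth-fruited non-bitter: (41 − 40.875)² / 40.875 = 0.0004
χ² = 0.0000 + 0.0215 + 0.0154 + 0.0004 = 0.0373 ≈ 0.037
Degrees of freedom = 4 − 1 = 3; critical value at α = 0.05 is 7.815.
Since 0.037 < 7.815, we fail to reject the null hypothesis — the data are consistent with the 9:3:3:1 ratio.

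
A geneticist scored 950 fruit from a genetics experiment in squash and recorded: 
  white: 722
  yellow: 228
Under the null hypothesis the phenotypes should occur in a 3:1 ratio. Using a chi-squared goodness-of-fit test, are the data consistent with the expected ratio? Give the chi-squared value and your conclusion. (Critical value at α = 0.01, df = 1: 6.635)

Expected counts for N = 950 under a 3:1 ratio (total parts = 4):
  white: 950 × 3/4 = 712.5
  yellow: 950 × 1/4 = 237.5
χ² = Σ (O − E)² / E
  white: (722 − 712.5)² / 712.5 = 0.1267
  yellow: (228 − 237.5)² / 237.5 = 0.3800
χ² = 0.1267 + 0.3800 = 0.5067 ≈ 0.507
Degrees of freedom = 2 − 1 = 1; critical value at α = 0.01 is 6.635.
Since 0.507 < 6.635, we fail to reject the null hypothesis — the data are consistent with the 3:1 ratio.

0.507; consistent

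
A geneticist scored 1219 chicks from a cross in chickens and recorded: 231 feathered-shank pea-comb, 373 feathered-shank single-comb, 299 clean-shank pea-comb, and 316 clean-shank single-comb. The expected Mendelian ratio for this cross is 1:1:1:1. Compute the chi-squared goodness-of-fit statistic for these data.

33.656

Expected counts for N = 1219 under a 1:1:1:1 ratio (total parts = 4):
  feathered-shank pea-comb: 1219 × 1/4 = 304.75
  feathered-shank single-comb: 1219 × 1/4 = 304.75
  clean-shank pea-comb: 1219 × 1/4 = 304.75
  clean-shank single-comb: 1219 × 1/4 = 304.75
χ² = Σ (O − E)² / E
  feathered-shank pea-comb: (231 − 304.75)² / 304.75 = 17.8476
  feathered-shank single-comb: (373 − 304.75)² / 304.75 = 15.2849
  clean-shank pea-comb: (299 − 304.75)² / 304.75 = 0.1085
  clean-shank single-comb: (316 − 304.75)² / 304.75 = 0.4153
χ² = 17.8476 + 15.2849 + 0.1085 + 0.4153 = 33.6563 ≈ 33.656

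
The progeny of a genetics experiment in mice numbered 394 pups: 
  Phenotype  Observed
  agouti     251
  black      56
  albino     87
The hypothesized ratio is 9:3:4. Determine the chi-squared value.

9.561

Expected counts for N = 394 under a 9:3:4 ratio (total parts = 16):
  agouti: 394 × 9/16 = 221.625
  black: 394 × 3/16 = 73.875
  albino: 394 × 4/16 = 98.5
χ² = Σ (O − E)² / E
  agouti: (251 − 221.625)² / 221.625 = 3.8935
  black: (56 − 73.875)² / 73.875 = 4.3251
  albino: (87 − 98.5)² / 98.5 = 1.3426
χ² = 3.8935 + 4.3251 + 1.3426 = 9.5612 ≈ 9.561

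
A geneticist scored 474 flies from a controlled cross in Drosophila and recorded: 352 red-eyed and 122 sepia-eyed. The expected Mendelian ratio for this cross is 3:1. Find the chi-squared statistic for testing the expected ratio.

Under the 3:1 hypothesis (Σ ratio = 4, N = 474):
  red-eyed: 474 × 3/4 = 355.5
  sepia-eyed: 474 × 1/4 = 118.5
χ² = Σ (O − E)² / E
  red-eyed: (352 − 355.5)² / 355.5 = 0.0345
  sepia-eyed: (122 − 118.5)² / 118.5 = 0.1034
χ² = 0.0345 + 0.1034 = 0.1379 ≈ 0.138

0.138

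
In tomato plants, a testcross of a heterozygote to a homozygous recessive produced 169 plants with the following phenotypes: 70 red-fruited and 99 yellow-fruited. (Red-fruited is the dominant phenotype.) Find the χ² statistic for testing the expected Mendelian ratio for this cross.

4.976

A testcross of a heterozygote (Aa × aa) gives a 1:1 phenotypic ratio.
Expected counts for N = 169 under a 1:1 ratio (total parts = 2):
  red-fruited: 169 × 1/2 = 84.5
  yellow-fruited: 169 × 1/2 = 84.5
χ² = Σ (O − E)² / E
  red-fruited: (70 − 84.5)² / 84.5 = 2.4882
  yellow-fruited: (99 − 84.5)² / 84.5 = 2.4882
χ² = 2.4882 + 2.4882 = 4.9764 ≈ 4.976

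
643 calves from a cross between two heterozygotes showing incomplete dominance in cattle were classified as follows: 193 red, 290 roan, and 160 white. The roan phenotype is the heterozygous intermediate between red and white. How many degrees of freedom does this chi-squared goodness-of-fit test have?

2

With incomplete dominance, a heterozygote × heterozygote cross gives a 1:2:1 phenotypic ratio.
A goodness-of-fit test with 3 phenotype classes has df = 3 − 1 = 2.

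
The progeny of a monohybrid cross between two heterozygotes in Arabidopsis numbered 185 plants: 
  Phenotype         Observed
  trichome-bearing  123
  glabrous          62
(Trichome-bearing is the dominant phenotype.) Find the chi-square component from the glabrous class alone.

For a monohybrid cross between heterozygotes with complete dominance, the expected phenotypic ratio is 3:1.
Under the 3:1 hypothesis (Σ ratio = 4, N = 185):
  trichome-bearing: 185 × 3/4 = 138.75
  glabrous: 185 × 1/4 = 46.25
Contribution of glabrous: (62 − 46.25)² / 46.25 = 5.3635

5.364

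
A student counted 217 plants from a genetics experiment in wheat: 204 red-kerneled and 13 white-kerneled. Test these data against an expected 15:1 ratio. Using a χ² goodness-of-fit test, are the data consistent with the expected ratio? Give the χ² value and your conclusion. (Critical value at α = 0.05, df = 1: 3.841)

0.025; consistent

Total ratio parts = 16. Expected numbers out of 217:
  red-kerneled: 217 × 15/16 = 203.4375
  white-kerneled: 217 × 1/16 = 13.5625
χ² = Σ (O − E)² / E
  red-kerneled: (204 − 203.4375)² / 203.4375 = 0.0016
  white-kerneled: (13 − 13.5625)² / 13.5625 = 0.0233
χ² = 0.0016 + 0.0233 = 0.0249 ≈ 0.025
Degrees of freedom = 2 − 1 = 1; critical value at α = 0.05 is 3.841.
Since 0.025 < 3.841, we fail to reject the null hypothesis — the data are consistent with the 15:1 ratio.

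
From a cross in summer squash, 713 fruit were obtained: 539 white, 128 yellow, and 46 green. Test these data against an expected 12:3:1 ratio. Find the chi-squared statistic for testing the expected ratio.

0.322

The 12:3:1 ratio has 16 parts, so with N = 713 the expected counts are:
  white: 713 × 12/16 = 534.75
  yellow: 713 × 3/16 = 133.6875
  green: 713 × 1/16 = 44.5625
χ² = Σ (O − E)² / E
  white: (539 − 534.75)² / 534.75 = 0.0338
  yellow: (128 − 133.6875)² / 133.6875 = 0.2420
  green: (46 − 44.5625)² / 44.5625 = 0.0464
χ² = 0.0338 + 0.2420 + 0.0464 = 0.3222 ≈ 0.322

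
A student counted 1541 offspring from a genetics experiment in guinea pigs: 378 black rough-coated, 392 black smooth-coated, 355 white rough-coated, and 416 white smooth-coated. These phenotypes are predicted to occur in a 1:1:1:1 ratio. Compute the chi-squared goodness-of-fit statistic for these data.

The 1:1:1:1 ratio has 4 parts, so with N = 1541 the expected counts are:
  black rough-coated: 1541 × 1/4 = 385.25
  black smooth-coated: 1541 × 1/4 = 385.25
  white rough-coated: 1541 × 1/4 = 385.25
  white smooth-coated: 1541 × 1/4 = 385.25
χ² = Σ (O − E)² / E
  black rough-coated: (378 − 385.25)² / 385.25 = 0.1364
  black smooth-coated: (392 − 385.25)² / 385.25 = 0.1183
  white rough-coated: (355 − 385.25)² / 385.25 = 2.3752
  white smooth-coated: (416 − 385.25)² / 385.25 = 2.4544
χ² = 0.1364 + 0.1183 + 2.3752 + 2.4544 = 5.0843 ≈ 5.084

5.084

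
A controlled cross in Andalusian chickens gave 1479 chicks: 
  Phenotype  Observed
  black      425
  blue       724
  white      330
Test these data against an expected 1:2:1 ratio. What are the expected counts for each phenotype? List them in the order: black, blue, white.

369.75, 739.5, 369.75

The 1:2:1 ratio has 4 parts, so with N = 1479 the expected counts are:
  black: 1479 × 1/4 = 369.75
  blue: 1479 × 2/4 = 739.5
  white: 1479 × 1/4 = 369.75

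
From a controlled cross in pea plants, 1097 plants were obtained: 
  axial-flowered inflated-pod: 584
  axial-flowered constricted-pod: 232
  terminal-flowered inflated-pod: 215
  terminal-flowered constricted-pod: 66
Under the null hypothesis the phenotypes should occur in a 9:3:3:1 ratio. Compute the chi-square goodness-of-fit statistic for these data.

Expected counts for N = 1097 under a 9:3:3:1 ratio (total parts = 16):
  axial-flowered inflated-pod: 1097 × 9/16 = 617.0625
  axial-flowered constricted-pod: 1097 × 3/16 = 205.6875
  terminal-flowered inflated-pod: 1097 × 3/16 = 205.6875
  terminal-flowered constricted-pod: 1097 × 1/16 = 68.5625
χ² = Σ (O − E)² / E
  axial-flowered inflated-pod: (584 − 617.0625)² / 617.0625 = 1.7715
  axial-flowered constricted-pod: (232 − 205.6875)² / 205.6875 = 3.3660
  terminal-flowered inflated-pod: (215 − 205.6875)² / 205.6875 = 0.4216
  terminal-flowered constricted-pod: (66 − 68.5625)² / 68.5625 = 0.0958
χ² = 1.7715 + 3.3660 + 0.4216 + 0.0958 = 5.6549 ≈ 5.655

5.655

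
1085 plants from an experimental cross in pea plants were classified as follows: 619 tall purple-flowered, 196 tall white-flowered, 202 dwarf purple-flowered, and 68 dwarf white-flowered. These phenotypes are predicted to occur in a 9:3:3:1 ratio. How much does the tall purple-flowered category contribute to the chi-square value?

0.124

Expected counts for N = 1085 under a 9:3:3:1 ratio (total parts = 16):
  tall purple-flowered: 1085 × 9/16 = 610.3125
  tall white-flowered: 1085 × 3/16 = 203.4375
  dwarf purple-flowered: 1085 × 3/16 = 203.4375
  dwarf white-flowered: 1085 × 1/16 = 67.8125
Contribution of tall purple-flowered: (619 − 610.3125)² / 610.3125 = 0.1237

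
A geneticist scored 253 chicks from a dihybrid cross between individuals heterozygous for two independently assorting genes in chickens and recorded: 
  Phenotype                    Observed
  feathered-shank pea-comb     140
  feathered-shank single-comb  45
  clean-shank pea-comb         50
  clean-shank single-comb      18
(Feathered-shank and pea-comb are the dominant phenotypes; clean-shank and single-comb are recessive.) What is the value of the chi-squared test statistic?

A dihybrid F₂ with independent assortment and complete dominance at both loci gives a 9:3:3:1 phenotypic ratio.
The 9:3:3:1 ratio has 16 parts, so with N = 253 the expected counts are:
  feathered-shank pea-comb: 253 × 9/16 = 142.3125
  feathered-shank single-comb: 253 × 3/16 = 47.4375
  clean-shank pea-comb: 253 × 3/16 = 47.4375
  clean-shank single-comb: 253 × 1/16 = 15.8125
χ² = Σ (O − E)² / E
  feathered-shank pea-comb: (140 − 142.3125)² / 142.3125 = 0.0376
  feathered-shank single-comb: (45 − 47.4375)² / 47.4375 = 0.1252
  clean-shank pea-comb: (50 − 47.4375)² / 47.4375 = 0.1384
  clean-shank single-comb: (18 − 15.8125)² / 15.8125 = 0.3026
χ² = 0.0376 + 0.1252 + 0.1384 + 0.3026 = 0.6038 ≈ 0.604

0.604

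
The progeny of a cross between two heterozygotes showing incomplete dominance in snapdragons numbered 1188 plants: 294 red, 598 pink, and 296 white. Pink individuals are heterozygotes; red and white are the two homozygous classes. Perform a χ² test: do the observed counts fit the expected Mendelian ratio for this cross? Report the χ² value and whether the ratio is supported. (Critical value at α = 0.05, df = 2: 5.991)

With incomplete dominance, a heterozygote × heterozygote cross gives a 1:2:1 phenotypic ratio.
Under the 1:2:1 hypothesis (Σ ratio = 4, N = 1188):
  red: 1188 × 1/4 = 297
  pink: 1188 × 2/4 = 594
  white: 1188 × 1/4 = 297
χ² = Σ (O − E)² / E
  red: (294 − 297)² / 297 = 0.0303
  pink: (598 − 594)² / 594 = 0.0269
  white: (296 − 297)² / 297 = 0.0034
χ² = 0.0303 + 0.0269 + 0.0034 = 0.0606 ≈ 0.061
Degrees of freedom = 3 − 1 = 2; critical value at α = 0.05 is 5.991.
Since 0.061 < 5.991, we fail to reject the null hypothesis — the data are consistent with the 1:2:1 ratio.

0.061; consistent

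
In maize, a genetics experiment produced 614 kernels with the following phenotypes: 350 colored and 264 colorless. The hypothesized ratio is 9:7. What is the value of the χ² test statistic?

Under the 9:7 hypothesis (Σ ratio = 16, N = 614):
  colored: 614 × 9/16 = 345.375
  colorless: 614 × 7/16 = 268.625
χ² = Σ (O − E)² / E
  colored: (350 − 345.375)² / 345.375 = 0.0619
  colorless: (264 − 268.625)² / 268.625 = 0.0796
χ² = 0.0619 + 0.0796 = 0.1415 ≈ 0.142

0.142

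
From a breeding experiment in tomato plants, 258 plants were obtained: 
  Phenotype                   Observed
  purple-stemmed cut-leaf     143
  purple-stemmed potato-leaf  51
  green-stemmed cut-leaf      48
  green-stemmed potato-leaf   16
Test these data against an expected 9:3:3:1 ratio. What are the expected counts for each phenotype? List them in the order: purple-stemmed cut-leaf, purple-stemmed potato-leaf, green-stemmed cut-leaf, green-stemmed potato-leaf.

145.125, 48.375, 48.375, 16.125

Total ratio parts = 16. Expected numbers out of 258:
  purple-stemmed cut-leaf: 258 × 9/16 = 145.125
  purple-stemmed potato-leaf: 258 × 3/16 = 48.375
  green-stemmed cut-leaf: 258 × 3/16 = 48.375
  green-stemmed potato-leaf: 258 × 1/16 = 16.125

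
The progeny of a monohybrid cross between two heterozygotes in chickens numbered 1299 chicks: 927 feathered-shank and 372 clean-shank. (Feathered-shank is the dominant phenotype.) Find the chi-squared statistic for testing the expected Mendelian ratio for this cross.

9.166

For a monohybrid cross between heterozygotes with complete dominance, the expected phenotypic ratio is 3:1.
Expected counts for N = 1299 under a 3:1 ratio (total parts = 4):
  feathered-shank: 1299 × 3/4 = 974.25
  clean-shank: 1299 × 1/4 = 324.75
χ² = Σ (O − E)² / E
  feathered-shank: (927 − 974.25)² / 974.25 = 2.2916
  clean-shank: (372 − 324.75)² / 324.75 = 6.8747
χ² = 2.2916 + 6.8747 = 9.1663 ≈ 9.166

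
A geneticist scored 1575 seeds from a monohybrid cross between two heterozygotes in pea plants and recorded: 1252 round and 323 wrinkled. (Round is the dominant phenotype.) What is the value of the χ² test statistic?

16.950

For a monohybrid cross between heterozygotes with complete dominance, the expected phenotypic ratio is 3:1.
Expected counts for N = 1575 under a 3:1 ratio (total parts = 4):
  round: 1575 × 3/4 = 1181.25
  wrinkled: 1575 × 1/4 = 393.75
χ² = Σ (O − E)² / E
  round: (1252 − 1181.25)² / 1181.25 = 4.2375
  wrinkled: (323 − 393.75)² / 393.75 = 12.7125
χ² = 4.2375 + 12.7125 = 16.950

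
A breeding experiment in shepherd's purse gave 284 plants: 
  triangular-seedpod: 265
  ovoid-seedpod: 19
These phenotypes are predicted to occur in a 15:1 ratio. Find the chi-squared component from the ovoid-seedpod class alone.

0.088

Total ratio parts = 16. Expected numbers out of 284:
  triangular-seedpod: 284 × 15/16 = 266.25
  ovoid-seedpod: 284 × 1/16 = 17.75
Contribution of ovoid-seedpod: (19 − 17.75)² / 17.75 = 0.0880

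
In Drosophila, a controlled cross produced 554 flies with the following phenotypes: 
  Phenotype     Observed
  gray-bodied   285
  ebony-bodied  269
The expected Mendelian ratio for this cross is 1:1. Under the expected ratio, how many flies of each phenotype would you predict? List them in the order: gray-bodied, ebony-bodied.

Total ratio parts = 2. Expected numbers out of 554:
  gray-bodied: 554 × 1/2 = 277
  ebony-bodied: 554 × 1/2 = 277

277, 277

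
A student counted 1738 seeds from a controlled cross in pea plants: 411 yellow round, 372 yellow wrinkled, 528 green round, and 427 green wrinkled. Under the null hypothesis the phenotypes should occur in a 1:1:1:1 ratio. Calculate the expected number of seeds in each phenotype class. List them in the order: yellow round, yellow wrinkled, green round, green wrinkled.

Under the 1:1:1:1 hypothesis (Σ ratio = 4, N = 1738):
  yellow round: 1738 × 1/4 = 434.5
  yellow wrinkled: 1738 × 1/4 = 434.5
  green round: 1738 × 1/4 = 434.5
  green wrinkled: 1738 × 1/4 = 434.5

434.5, 434.5, 434.5, 434.5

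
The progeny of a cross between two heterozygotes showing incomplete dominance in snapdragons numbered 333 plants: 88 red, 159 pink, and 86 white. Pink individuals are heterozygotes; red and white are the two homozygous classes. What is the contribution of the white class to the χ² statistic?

0.091

With incomplete dominance, a heterozygote × heterozygote cross gives a 1:2:1 phenotypic ratio.
Total ratio parts = 4. Expected numbers out of 333:
  red: 333 × 1/4 = 83.25
  pink: 333 × 2/4 = 166.5
  white: 333 × 1/4 = 83.25
Contribution of white: (86 − 83.25)² / 83.25 = 0.0908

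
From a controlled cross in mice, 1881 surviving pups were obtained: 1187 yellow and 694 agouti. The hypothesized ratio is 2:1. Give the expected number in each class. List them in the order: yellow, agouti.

Expected counts for N = 1881 under a 2:1 ratio (total parts = 3):
  yellow: 1881 × 2/3 = 1254
  agouti: 1881 × 1/3 = 627

1254, 627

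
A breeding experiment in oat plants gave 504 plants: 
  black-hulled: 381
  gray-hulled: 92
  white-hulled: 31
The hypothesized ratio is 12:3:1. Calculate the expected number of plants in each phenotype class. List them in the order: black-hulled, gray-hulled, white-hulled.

378, 94.5, 31.5

The 12:3:1 ratio has 16 parts, so with N = 504 the expected counts are:
  black-hulled: 504 × 12/16 = 378
  gray-hulled: 504 × 3/16 = 94.5
  white-hulled: 504 × 1/16 = 31.5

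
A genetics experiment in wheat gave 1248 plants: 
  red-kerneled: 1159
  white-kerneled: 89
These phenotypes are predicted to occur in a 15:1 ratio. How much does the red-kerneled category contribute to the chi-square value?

0.103

Under the 15:1 hypothesis (Σ ratio = 16, N = 1248):
  red-kerneled: 1248 × 15/16 = 1170
  white-kerneled: 1248 × 1/16 = 78
Contribution of red-kerneled: (1159 − 1170)² / 1170 = 0.1034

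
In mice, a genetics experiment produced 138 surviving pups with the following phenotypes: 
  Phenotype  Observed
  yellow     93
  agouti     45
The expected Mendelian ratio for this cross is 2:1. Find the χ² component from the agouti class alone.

0.022

Expected counts for N = 138 under a 2:1 ratio (total parts = 3):
  yellow: 138 × 2/3 = 92
  agouti: 138 × 1/3 = 46
Contribution of agouti: (45 − 46)² / 46 = 0.0217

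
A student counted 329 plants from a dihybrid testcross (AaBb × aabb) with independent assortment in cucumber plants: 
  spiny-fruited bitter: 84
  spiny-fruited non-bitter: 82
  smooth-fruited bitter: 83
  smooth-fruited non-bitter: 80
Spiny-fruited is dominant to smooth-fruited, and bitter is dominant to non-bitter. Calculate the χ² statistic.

0.106

A dihybrid testcross with independent assortment gives a 1:1:1:1 ratio.
Under the 1:1:1:1 hypothesis (Σ ratio = 4, N = 329):
  spiny-fruited bitter: 329 × 1/4 = 82.25
  spiny-fruited non-bitter: 329 × 1/4 = 82.25
  smooth-fruited bitter: 329 × 1/4 = 82.25
  smooth-fruited non-bitter: 329 × 1/4 = 82.25
χ² = Σ (O − E)² / E
  spiny-fruited bitter: (84 − 82.25)² / 82.25 = 0.0372
  spiny-fruited non-bitter: (82 − 82.25)² / 82.25 = 0.0008
  smooth-fruited bitter: (83 − 82.25)² / 82.25 = 0.0068
  smooth-fruited non-bitter: (80 − 82.25)² / 82.25 = 0.0616
χ² = 0.0372 + 0.0008 + 0.0068 + 0.0616 = 0.1064 ≈ 0.106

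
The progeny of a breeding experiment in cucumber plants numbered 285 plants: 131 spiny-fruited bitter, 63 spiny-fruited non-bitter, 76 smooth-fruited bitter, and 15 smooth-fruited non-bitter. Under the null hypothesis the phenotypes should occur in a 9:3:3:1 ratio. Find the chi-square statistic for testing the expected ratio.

17.041

Total ratio parts = 16. Expected numbers out of 285:
  spiny-fruited bitter: 285 × 9/16 = 160.3125
  spiny-fruited non-bitter: 285 × 3/16 = 53.4375
  smooth-fruited bitter: 285 × 3/16 = 53.4375
  smooth-fruited non-bitter: 285 × 1/16 = 17.8125
χ² = Σ (O − E)² / E
  spiny-fruited bitter: (131 − 160.3125)² / 160.3125 = 5.3597
  spiny-fruited non-bitter: (63 − 53.4375)² / 53.4375 = 1.7112
  smooth-fruited bitter: (76 − 53.4375)² / 53.4375 = 9.5264
  smooth-fruited non-bitter: (15 − 17.8125)² / 17.8125 = 0.4441
χ² = 5.3597 + 1.7112 + 9.5264 + 0.4441 = 17.0414 ≈ 17.041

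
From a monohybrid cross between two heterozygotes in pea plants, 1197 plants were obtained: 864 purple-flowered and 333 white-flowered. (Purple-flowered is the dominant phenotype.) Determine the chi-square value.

5.075

For a monohybrid cross between heterozygotes with complete dominance, the expected phenotypic ratio is 3:1.
Expected counts for N = 1197 under a 3:1 ratio (total parts = 4):
  purple-flowered: 1197 × 3/4 = 897.75
  white-flowered: 1197 × 1/4 = 299.25
χ² = Σ (O − E)² / E
  purple-flowered: (864 − 897.75)² / 897.75 = 1.2688
  white-flowered: (333 − 299.25)² / 299.25 = 3.8064
χ² = 1.2688 + 3.8064 = 5.0752 ≈ 5.075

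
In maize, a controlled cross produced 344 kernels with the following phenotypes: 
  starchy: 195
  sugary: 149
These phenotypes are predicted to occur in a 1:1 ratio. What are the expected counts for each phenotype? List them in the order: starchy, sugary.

172, 172

Under the 1:1 hypothesis (Σ ratio = 2, N = 344):
  starchy: 344 × 1/2 = 172
  sugary: 344 × 1/2 = 172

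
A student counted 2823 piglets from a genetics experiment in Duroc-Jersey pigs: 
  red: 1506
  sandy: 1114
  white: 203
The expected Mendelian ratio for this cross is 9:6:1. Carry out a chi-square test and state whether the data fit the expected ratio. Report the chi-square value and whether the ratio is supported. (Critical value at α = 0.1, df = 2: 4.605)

Expected counts for N = 2823 under a 9:6:1 ratio (total parts = 16):
  red: 2823 × 9/16 = 1587.9375
  sandy: 2823 × 6/16 = 1058.625
  white: 2823 × 1/16 = 176.4375
χ² = Σ (O − E)² / E
  red: (1506 − 1587.9375)² / 1587.9375 = 4.2280
  sandy: (1114 − 1058.625)² / 1058.625 = 2.8966
  white: (203 − 176.4375)² / 176.4375 = 3.9990
χ² = 4.2280 + 2.8966 + 3.9990 = 11.1236 ≈ 11.124
Degrees of freedom = 3 − 1 = 2; critical value at α = 0.1 is 4.605.
Since 11.124 > 4.605, we reject the null hypothesis — the data do not fit the 9:6:1 ratio.

11.124; not consistent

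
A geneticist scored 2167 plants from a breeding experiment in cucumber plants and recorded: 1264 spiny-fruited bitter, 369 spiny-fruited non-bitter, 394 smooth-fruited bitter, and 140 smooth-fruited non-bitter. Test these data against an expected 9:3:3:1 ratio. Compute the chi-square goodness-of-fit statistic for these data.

5.619

The 9:3:3:1 ratio has 16 parts, so with N = 2167 the expected counts are:
  spiny-fruited bitter: 2167 × 9/16 = 1218.9375
  spiny-fruited non-bitter: 2167 × 3/16 = 406.3125
  smooth-fruited bitter: 2167 × 3/16 = 406.3125
  smooth-fruited non-bitter: 2167 × 1/16 = 135.4375
χ² = Σ (O − E)² / E
  spiny-fruited bitter: (1264 − 1218.9375)² / 1218.9375 = 1.6659
  spiny-fruited non-bitter: (369 − 406.3125)² / 406.3125 = 3.4265
  smooth-fruited bitter: (394 − 406.3125)² / 406.3125 = 0.3731
  smooth-fruited non-bitter: (140 − 135.4375)² / 135.4375 = 0.1537
χ² = 1.6659 + 3.4265 + 0.3731 + 0.1537 = 5.6192 ≈ 5.619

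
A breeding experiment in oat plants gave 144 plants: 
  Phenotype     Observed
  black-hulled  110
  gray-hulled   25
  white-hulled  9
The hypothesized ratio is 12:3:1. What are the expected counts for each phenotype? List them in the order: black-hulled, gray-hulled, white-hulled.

108, 27, 9

Expected counts for N = 144 under a 12:3:1 ratio (total parts = 16):
  black-hulled: 144 × 12/16 = 108
  gray-hulled: 144 × 3/16 = 27
  white-hulled: 144 × 1/16 = 9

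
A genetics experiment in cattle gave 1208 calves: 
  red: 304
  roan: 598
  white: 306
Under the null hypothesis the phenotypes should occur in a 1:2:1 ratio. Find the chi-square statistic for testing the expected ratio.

0.126

Expected counts for N = 1208 under a 1:2:1 ratio (total parts = 4):
  red: 1208 × 1/4 = 302
  roan: 1208 × 2/4 = 604
  white: 1208 × 1/4 = 302
χ² = Σ (O − E)² / E
  red: (304 − 302)² / 302 = 0.0132
  roan: (598 − 604)² / 604 = 0.0596
  white: (306 − 302)² / 302 = 0.0530
χ² = 0.0132 + 0.0596 + 0.0530 = 0.1258 ≈ 0.126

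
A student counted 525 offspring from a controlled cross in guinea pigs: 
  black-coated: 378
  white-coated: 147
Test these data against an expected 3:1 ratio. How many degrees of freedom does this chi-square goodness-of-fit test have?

A goodness-of-fit test with 2 phenotype classes has df = 2 − 1 = 1.

1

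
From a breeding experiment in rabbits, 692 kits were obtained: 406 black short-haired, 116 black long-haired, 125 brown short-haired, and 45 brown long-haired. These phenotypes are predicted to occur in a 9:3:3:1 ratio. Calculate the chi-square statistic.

2.423

Total ratio parts = 16. Expected numbers out of 692:
  black short-haired: 692 × 9/16 = 389.25
  black long-haired: 692 × 3/16 = 129.75
  brown short-haired: 692 × 3/16 = 129.75
  brown long-haired: 692 × 1/16 = 43.25
χ² = Σ (O − E)² / E
  black short-haired: (406 − 389.25)² / 389.25 = 0.7208
  black long-haired: (116 − 129.75)² / 129.75 = 1.4571
  brown short-haired: (125 − 129.75)² / 129.75 = 0.1739
  brown long-haired: (45 − 43.25)² / 43.25 = 0.0708
χ² = 0.7208 + 1.4571 + 0.1739 + 0.0708 = 2.4226 ≈ 2.423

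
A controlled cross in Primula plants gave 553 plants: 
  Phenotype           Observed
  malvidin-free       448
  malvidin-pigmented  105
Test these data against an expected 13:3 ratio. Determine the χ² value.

Under the 13:3 hypothesis (Σ ratio = 16, N = 553):
  malvidin-free: 553 × 13/16 = 449.3125
  malvidin-pigmented: 553 × 3/16 = 103.6875
χ² = Σ (O − E)² / E
  malvidin-free: (448 − 449.3125)² / 449.3125 = 0.0038
  malvidin-pigmented: (105 − 103.6875)² / 103.6875 = 0.0166
χ² = 0.0038 + 0.0166 = 0.0204 ≈ 0.020

0.020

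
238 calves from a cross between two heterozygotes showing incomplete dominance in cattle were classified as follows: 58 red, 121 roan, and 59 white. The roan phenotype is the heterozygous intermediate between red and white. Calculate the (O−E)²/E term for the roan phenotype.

0.034

With incomplete dominance, a heterozygote × heterozygote cross gives a 1:2:1 phenotypic ratio.
Total ratio parts = 4. Expected numbers out of 238:
  red: 238 × 1/4 = 59.5
  roan: 238 × 2/4 = 119
  white: 238 × 1/4 = 59.5
Contribution of roan: (121 − 119)² / 119 = 0.0336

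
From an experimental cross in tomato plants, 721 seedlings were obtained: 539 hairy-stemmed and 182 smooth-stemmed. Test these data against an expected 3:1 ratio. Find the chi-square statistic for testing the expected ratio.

Under the 3:1 hypothesis (Σ ratio = 4, N = 721):
  hairy-stemmed: 721 × 3/4 = 540.75
  smooth-stemmed: 721 × 1/4 = 180.25
χ² = Σ (O − E)² / E
  hairy-stemmed: (539 − 540.75)² / 540.75 = 0.0057
  smooth-stemmed: (182 − 180.25)² / 180.25 = 0.0170
χ² = 0.0057 + 0.0170 = 0.0227 ≈ 0.023

0.023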